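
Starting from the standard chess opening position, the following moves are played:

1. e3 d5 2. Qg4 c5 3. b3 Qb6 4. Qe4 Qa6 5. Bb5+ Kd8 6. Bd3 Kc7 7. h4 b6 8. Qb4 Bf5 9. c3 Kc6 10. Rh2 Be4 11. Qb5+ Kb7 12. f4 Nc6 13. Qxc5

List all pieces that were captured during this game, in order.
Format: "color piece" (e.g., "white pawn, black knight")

Tracking captures:
  Qxc5: captured black pawn

black pawn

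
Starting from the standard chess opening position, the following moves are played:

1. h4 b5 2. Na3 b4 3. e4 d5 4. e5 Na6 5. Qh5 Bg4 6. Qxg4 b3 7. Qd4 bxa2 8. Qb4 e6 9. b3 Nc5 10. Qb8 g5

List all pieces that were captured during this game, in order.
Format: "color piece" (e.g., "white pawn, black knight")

Tracking captures:
  Qxg4: captured black bishop
  bxa2: captured white pawn

black bishop, white pawn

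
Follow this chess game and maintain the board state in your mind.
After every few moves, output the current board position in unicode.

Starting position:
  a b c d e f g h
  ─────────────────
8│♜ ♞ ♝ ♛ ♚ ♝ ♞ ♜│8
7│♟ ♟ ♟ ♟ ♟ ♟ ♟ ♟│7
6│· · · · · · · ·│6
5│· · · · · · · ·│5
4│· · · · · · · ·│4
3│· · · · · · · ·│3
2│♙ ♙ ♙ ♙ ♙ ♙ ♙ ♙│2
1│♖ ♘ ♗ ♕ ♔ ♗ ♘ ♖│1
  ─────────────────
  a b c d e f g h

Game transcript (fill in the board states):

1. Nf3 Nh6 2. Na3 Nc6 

  a b c d e f g h
  ─────────────────
8│♜ · ♝ ♛ ♚ ♝ · ♜│8
7│♟ ♟ ♟ ♟ ♟ ♟ ♟ ♟│7
6│· · ♞ · · · · ♞│6
5│· · · · · · · ·│5
4│· · · · · · · ·│4
3│♘ · · · · ♘ · ·│3
2│♙ ♙ ♙ ♙ ♙ ♙ ♙ ♙│2
1│♖ · ♗ ♕ ♔ ♗ · ♖│1
  ─────────────────
  a b c d e f g h

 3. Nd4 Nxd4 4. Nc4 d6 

  a b c d e f g h
  ─────────────────
8│♜ · ♝ ♛ ♚ ♝ · ♜│8
7│♟ ♟ ♟ · ♟ ♟ ♟ ♟│7
6│· · · ♟ · · · ♞│6
5│· · · · · · · ·│5
4│· · ♘ ♞ · · · ·│4
3│· · · · · · · ·│3
2│♙ ♙ ♙ ♙ ♙ ♙ ♙ ♙│2
1│♖ · ♗ ♕ ♔ ♗ · ♖│1
  ─────────────────
  a b c d e f g h

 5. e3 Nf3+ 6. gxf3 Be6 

  a b c d e f g h
  ─────────────────
8│♜ · · ♛ ♚ ♝ · ♜│8
7│♟ ♟ ♟ · ♟ ♟ ♟ ♟│7
6│· · · ♟ ♝ · · ♞│6
5│· · · · · · · ·│5
4│· · ♘ · · · · ·│4
3│· · · · ♙ ♙ · ·│3
2│♙ ♙ ♙ ♙ · ♙ · ♙│2
1│♖ · ♗ ♕ ♔ ♗ · ♖│1
  ─────────────────
  a b c d e f g h

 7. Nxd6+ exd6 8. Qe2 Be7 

  a b c d e f g h
  ─────────────────
8│♜ · · ♛ ♚ · · ♜│8
7│♟ ♟ ♟ · ♝ ♟ ♟ ♟│7
6│· · · ♟ ♝ · · ♞│6
5│· · · · · · · ·│5
4│· · · · · · · ·│4
3│· · · · ♙ ♙ · ·│3
2│♙ ♙ ♙ ♙ ♕ ♙ · ♙│2
1│♖ · ♗ · ♔ ♗ · ♖│1
  ─────────────────
  a b c d e f g h

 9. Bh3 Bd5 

  a b c d e f g h
  ─────────────────
8│♜ · · ♛ ♚ · · ♜│8
7│♟ ♟ ♟ · ♝ ♟ ♟ ♟│7
6│· · · ♟ · · · ♞│6
5│· · · ♝ · · · ·│5
4│· · · · · · · ·│4
3│· · · · ♙ ♙ · ♗│3
2│♙ ♙ ♙ ♙ ♕ ♙ · ♙│2
1│♖ · ♗ · ♔ · · ♖│1
  ─────────────────
  a b c d e f g h


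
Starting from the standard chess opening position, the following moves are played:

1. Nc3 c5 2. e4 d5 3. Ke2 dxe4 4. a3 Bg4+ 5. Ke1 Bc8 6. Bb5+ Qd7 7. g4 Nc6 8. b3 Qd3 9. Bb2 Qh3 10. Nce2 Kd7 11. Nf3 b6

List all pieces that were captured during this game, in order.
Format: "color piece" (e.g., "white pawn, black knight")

Tracking captures:
  dxe4: captured white pawn

white pawn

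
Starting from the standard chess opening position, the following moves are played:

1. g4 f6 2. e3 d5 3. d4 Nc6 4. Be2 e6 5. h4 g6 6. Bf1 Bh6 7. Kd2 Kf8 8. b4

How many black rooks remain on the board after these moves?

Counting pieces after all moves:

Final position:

  a b c d e f g h
  ─────────────────
8│♜ · ♝ ♛ · ♚ ♞ ♜│8
7│♟ ♟ ♟ · · · · ♟│7
6│· · ♞ · ♟ ♟ ♟ ♝│6
5│· · · ♟ · · · ·│5
4│· ♙ · ♙ · · ♙ ♙│4
3│· · · · ♙ · · ·│3
2│♙ · ♙ ♔ · ♙ · ·│2
1│♖ ♘ ♗ ♕ · ♗ ♘ ♖│1
  ─────────────────
  a b c d e f g h


2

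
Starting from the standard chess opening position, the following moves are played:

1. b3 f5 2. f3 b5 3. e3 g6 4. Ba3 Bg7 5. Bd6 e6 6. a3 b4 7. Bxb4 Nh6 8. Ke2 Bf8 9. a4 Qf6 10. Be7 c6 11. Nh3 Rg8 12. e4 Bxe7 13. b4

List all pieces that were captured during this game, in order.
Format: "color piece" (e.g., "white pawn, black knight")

Tracking captures:
  Bxb4: captured black pawn
  Bxe7: captured white bishop

black pawn, white bishop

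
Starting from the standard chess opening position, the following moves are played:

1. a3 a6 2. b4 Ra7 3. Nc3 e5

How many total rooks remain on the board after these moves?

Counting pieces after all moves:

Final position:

  a b c d e f g h
  ─────────────────
8│· ♞ ♝ ♛ ♚ ♝ ♞ ♜│8
7│♜ ♟ ♟ ♟ · ♟ ♟ ♟│7
6│♟ · · · · · · ·│6
5│· · · · ♟ · · ·│5
4│· ♙ · · · · · ·│4
3│♙ · ♘ · · · · ·│3
2│· · ♙ ♙ ♙ ♙ ♙ ♙│2
1│♖ · ♗ ♕ ♔ ♗ ♘ ♖│1
  ─────────────────
  a b c d e f g h


4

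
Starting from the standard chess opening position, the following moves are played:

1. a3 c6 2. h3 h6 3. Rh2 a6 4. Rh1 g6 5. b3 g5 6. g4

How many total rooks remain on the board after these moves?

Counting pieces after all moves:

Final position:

  a b c d e f g h
  ─────────────────
8│♜ ♞ ♝ ♛ ♚ ♝ ♞ ♜│8
7│· ♟ · ♟ ♟ ♟ · ·│7
6│♟ · ♟ · · · · ♟│6
5│· · · · · · ♟ ·│5
4│· · · · · · ♙ ·│4
3│♙ ♙ · · · · · ♙│3
2│· · ♙ ♙ ♙ ♙ · ·│2
1│♖ ♘ ♗ ♕ ♔ ♗ ♘ ♖│1
  ─────────────────
  a b c d e f g h


4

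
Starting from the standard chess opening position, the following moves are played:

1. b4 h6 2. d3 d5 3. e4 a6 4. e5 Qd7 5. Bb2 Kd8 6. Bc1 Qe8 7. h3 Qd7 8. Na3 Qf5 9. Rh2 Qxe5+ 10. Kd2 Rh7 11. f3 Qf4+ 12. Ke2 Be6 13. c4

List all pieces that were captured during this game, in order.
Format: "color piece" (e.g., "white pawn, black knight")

Tracking captures:
  Qxe5+: captured white pawn

white pawn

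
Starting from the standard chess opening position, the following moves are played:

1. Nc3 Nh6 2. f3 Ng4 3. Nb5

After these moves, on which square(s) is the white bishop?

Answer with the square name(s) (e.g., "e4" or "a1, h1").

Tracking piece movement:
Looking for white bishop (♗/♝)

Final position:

  a b c d e f g h
  ─────────────────
8│♜ ♞ ♝ ♛ ♚ ♝ · ♜│8
7│♟ ♟ ♟ ♟ ♟ ♟ ♟ ♟│7
6│· · · · · · · ·│6
5│· ♘ · · · · · ·│5
4│· · · · · · ♞ ·│4
3│· · · · · ♙ · ·│3
2│♙ ♙ ♙ ♙ ♙ · ♙ ♙│2
1│♖ · ♗ ♕ ♔ ♗ ♘ ♖│1
  ─────────────────
  a b c d e f g h


c1, f1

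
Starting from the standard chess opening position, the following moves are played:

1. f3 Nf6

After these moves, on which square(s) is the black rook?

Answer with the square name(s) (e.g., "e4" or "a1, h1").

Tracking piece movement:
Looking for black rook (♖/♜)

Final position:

  a b c d e f g h
  ─────────────────
8│♜ ♞ ♝ ♛ ♚ ♝ · ♜│8
7│♟ ♟ ♟ ♟ ♟ ♟ ♟ ♟│7
6│· · · · · ♞ · ·│6
5│· · · · · · · ·│5
4│· · · · · · · ·│4
3│· · · · · ♙ · ·│3
2│♙ ♙ ♙ ♙ ♙ · ♙ ♙│2
1│♖ ♘ ♗ ♕ ♔ ♗ ♘ ♖│1
  ─────────────────
  a b c d e f g h


a8, h8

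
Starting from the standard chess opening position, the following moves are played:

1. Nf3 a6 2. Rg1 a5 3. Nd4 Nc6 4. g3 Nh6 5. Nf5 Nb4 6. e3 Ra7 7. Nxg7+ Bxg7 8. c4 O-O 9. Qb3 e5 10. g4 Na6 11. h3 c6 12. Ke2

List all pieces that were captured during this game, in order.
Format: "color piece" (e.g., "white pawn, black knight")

Tracking captures:
  Nxg7+: captured black pawn
  Bxg7: captured white knight

black pawn, white knight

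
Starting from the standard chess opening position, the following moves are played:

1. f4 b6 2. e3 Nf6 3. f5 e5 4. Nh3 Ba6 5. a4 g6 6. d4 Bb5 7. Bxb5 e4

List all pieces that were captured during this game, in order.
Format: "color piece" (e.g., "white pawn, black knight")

Tracking captures:
  Bxb5: captured black bishop

black bishop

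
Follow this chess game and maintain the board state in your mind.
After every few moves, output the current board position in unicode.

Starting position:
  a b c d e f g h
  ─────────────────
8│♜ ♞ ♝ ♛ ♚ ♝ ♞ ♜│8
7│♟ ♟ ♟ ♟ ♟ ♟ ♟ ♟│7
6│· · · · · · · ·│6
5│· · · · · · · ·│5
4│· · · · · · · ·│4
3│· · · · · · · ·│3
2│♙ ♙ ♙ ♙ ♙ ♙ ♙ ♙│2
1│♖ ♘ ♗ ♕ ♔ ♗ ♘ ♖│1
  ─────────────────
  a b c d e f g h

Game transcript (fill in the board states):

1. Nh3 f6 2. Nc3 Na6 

  a b c d e f g h
  ─────────────────
8│♜ · ♝ ♛ ♚ ♝ ♞ ♜│8
7│♟ ♟ ♟ ♟ ♟ · ♟ ♟│7
6│♞ · · · · ♟ · ·│6
5│· · · · · · · ·│5
4│· · · · · · · ·│4
3│· · ♘ · · · · ♘│3
2│♙ ♙ ♙ ♙ ♙ ♙ ♙ ♙│2
1│♖ · ♗ ♕ ♔ ♗ · ♖│1
  ─────────────────
  a b c d e f g h

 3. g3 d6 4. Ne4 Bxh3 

  a b c d e f g h
  ─────────────────
8│♜ · · ♛ ♚ ♝ ♞ ♜│8
7│♟ ♟ ♟ · ♟ · ♟ ♟│7
6│♞ · · ♟ · ♟ · ·│6
5│· · · · · · · ·│5
4│· · · · ♘ · · ·│4
3│· · · · · · ♙ ♝│3
2│♙ ♙ ♙ ♙ ♙ ♙ · ♙│2
1│♖ · ♗ ♕ ♔ ♗ · ♖│1
  ─────────────────
  a b c d e f g h

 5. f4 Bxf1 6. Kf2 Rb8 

  a b c d e f g h
  ─────────────────
8│· ♜ · ♛ ♚ ♝ ♞ ♜│8
7│♟ ♟ ♟ · ♟ · ♟ ♟│7
6│♞ · · ♟ · ♟ · ·│6
5│· · · · · · · ·│5
4│· · · · ♘ ♙ · ·│4
3│· · · · · · ♙ ·│3
2│♙ ♙ ♙ ♙ ♙ ♔ · ♙│2
1│♖ · ♗ ♕ · ♝ · ♖│1
  ─────────────────
  a b c d e f g h

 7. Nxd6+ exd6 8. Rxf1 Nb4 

  a b c d e f g h
  ─────────────────
8│· ♜ · ♛ ♚ ♝ ♞ ♜│8
7│♟ ♟ ♟ · · · ♟ ♟│7
6│· · · ♟ · ♟ · ·│6
5│· · · · · · · ·│5
4│· ♞ · · · ♙ · ·│4
3│· · · · · · ♙ ·│3
2│♙ ♙ ♙ ♙ ♙ ♔ · ♙│2
1│♖ · ♗ ♕ · ♖ · ·│1
  ─────────────────
  a b c d e f g h

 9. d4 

  a b c d e f g h
  ─────────────────
8│· ♜ · ♛ ♚ ♝ ♞ ♜│8
7│♟ ♟ ♟ · · · ♟ ♟│7
6│· · · ♟ · ♟ · ·│6
5│· · · · · · · ·│5
4│· ♞ · ♙ · ♙ · ·│4
3│· · · · · · ♙ ·│3
2│♙ ♙ ♙ · ♙ ♔ · ♙│2
1│♖ · ♗ ♕ · ♖ · ·│1
  ─────────────────
  a b c d e f g h


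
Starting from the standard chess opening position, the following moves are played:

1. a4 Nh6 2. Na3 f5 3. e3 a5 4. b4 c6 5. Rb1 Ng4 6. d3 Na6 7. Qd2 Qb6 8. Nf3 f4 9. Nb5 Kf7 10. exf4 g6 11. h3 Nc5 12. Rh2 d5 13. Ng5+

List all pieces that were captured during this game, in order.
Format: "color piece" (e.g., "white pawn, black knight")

Tracking captures:
  exf4: captured black pawn

black pawn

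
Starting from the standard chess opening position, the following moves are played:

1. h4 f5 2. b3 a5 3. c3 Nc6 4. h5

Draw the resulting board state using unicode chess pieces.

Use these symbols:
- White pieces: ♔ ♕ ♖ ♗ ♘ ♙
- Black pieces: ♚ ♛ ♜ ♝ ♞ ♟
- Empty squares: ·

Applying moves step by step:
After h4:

♜ ♞ ♝ ♛ ♚ ♝ ♞ ♜
♟ ♟ ♟ ♟ ♟ ♟ ♟ ♟
· · · · · · · ·
· · · · · · · ·
· · · · · · · ♙
· · · · · · · ·
♙ ♙ ♙ ♙ ♙ ♙ ♙ ·
♖ ♘ ♗ ♕ ♔ ♗ ♘ ♖


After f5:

♜ ♞ ♝ ♛ ♚ ♝ ♞ ♜
♟ ♟ ♟ ♟ ♟ · ♟ ♟
· · · · · · · ·
· · · · · ♟ · ·
· · · · · · · ♙
· · · · · · · ·
♙ ♙ ♙ ♙ ♙ ♙ ♙ ·
♖ ♘ ♗ ♕ ♔ ♗ ♘ ♖


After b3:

♜ ♞ ♝ ♛ ♚ ♝ ♞ ♜
♟ ♟ ♟ ♟ ♟ · ♟ ♟
· · · · · · · ·
· · · · · ♟ · ·
· · · · · · · ♙
· ♙ · · · · · ·
♙ · ♙ ♙ ♙ ♙ ♙ ·
♖ ♘ ♗ ♕ ♔ ♗ ♘ ♖


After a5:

♜ ♞ ♝ ♛ ♚ ♝ ♞ ♜
· ♟ ♟ ♟ ♟ · ♟ ♟
· · · · · · · ·
♟ · · · · ♟ · ·
· · · · · · · ♙
· ♙ · · · · · ·
♙ · ♙ ♙ ♙ ♙ ♙ ·
♖ ♘ ♗ ♕ ♔ ♗ ♘ ♖


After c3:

♜ ♞ ♝ ♛ ♚ ♝ ♞ ♜
· ♟ ♟ ♟ ♟ · ♟ ♟
· · · · · · · ·
♟ · · · · ♟ · ·
· · · · · · · ♙
· ♙ ♙ · · · · ·
♙ · · ♙ ♙ ♙ ♙ ·
♖ ♘ ♗ ♕ ♔ ♗ ♘ ♖


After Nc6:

♜ · ♝ ♛ ♚ ♝ ♞ ♜
· ♟ ♟ ♟ ♟ · ♟ ♟
· · ♞ · · · · ·
♟ · · · · ♟ · ·
· · · · · · · ♙
· ♙ ♙ · · · · ·
♙ · · ♙ ♙ ♙ ♙ ·
♖ ♘ ♗ ♕ ♔ ♗ ♘ ♖


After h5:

♜ · ♝ ♛ ♚ ♝ ♞ ♜
· ♟ ♟ ♟ ♟ · ♟ ♟
· · ♞ · · · · ·
♟ · · · · ♟ · ♙
· · · · · · · ·
· ♙ ♙ · · · · ·
♙ · · ♙ ♙ ♙ ♙ ·
♖ ♘ ♗ ♕ ♔ ♗ ♘ ♖



  a b c d e f g h
  ─────────────────
8│♜ · ♝ ♛ ♚ ♝ ♞ ♜│8
7│· ♟ ♟ ♟ ♟ · ♟ ♟│7
6│· · ♞ · · · · ·│6
5│♟ · · · · ♟ · ♙│5
4│· · · · · · · ·│4
3│· ♙ ♙ · · · · ·│3
2│♙ · · ♙ ♙ ♙ ♙ ·│2
1│♖ ♘ ♗ ♕ ♔ ♗ ♘ ♖│1
  ─────────────────
  a b c d e f g h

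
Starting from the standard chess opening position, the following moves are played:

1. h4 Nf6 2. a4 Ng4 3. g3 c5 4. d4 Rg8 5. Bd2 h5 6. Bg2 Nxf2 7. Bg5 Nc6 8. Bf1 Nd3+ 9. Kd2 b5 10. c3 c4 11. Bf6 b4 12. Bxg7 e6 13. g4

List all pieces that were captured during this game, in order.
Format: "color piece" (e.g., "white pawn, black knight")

Tracking captures:
  Nxf2: captured white pawn
  Bxg7: captured black pawn

white pawn, black pawn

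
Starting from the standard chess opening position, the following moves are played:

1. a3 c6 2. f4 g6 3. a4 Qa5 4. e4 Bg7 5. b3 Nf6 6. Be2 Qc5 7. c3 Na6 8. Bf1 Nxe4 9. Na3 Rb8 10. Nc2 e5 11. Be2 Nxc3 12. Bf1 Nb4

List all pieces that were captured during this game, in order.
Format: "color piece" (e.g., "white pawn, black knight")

Tracking captures:
  Nxe4: captured white pawn
  Nxc3: captured white pawn

white pawn, white pawn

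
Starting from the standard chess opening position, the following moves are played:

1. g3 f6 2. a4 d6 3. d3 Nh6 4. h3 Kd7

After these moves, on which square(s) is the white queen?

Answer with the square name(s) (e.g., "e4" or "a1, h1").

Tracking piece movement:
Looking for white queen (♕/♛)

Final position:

  a b c d e f g h
  ─────────────────
8│♜ ♞ ♝ ♛ · ♝ · ♜│8
7│♟ ♟ ♟ ♚ ♟ · ♟ ♟│7
6│· · · ♟ · ♟ · ♞│6
5│· · · · · · · ·│5
4│♙ · · · · · · ·│4
3│· · · ♙ · · ♙ ♙│3
2│· ♙ ♙ · ♙ ♙ · ·│2
1│♖ ♘ ♗ ♕ ♔ ♗ ♘ ♖│1
  ─────────────────
  a b c d e f g h


d1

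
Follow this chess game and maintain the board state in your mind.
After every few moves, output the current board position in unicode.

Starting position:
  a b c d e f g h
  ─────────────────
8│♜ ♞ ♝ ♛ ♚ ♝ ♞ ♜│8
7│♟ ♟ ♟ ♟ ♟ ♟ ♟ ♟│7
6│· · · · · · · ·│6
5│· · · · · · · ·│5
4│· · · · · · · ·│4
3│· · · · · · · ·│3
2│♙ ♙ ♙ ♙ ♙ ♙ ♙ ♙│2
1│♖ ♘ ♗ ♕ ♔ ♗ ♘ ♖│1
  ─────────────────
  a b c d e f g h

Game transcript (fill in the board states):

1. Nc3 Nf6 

  a b c d e f g h
  ─────────────────
8│♜ ♞ ♝ ♛ ♚ ♝ · ♜│8
7│♟ ♟ ♟ ♟ ♟ ♟ ♟ ♟│7
6│· · · · · ♞ · ·│6
5│· · · · · · · ·│5
4│· · · · · · · ·│4
3│· · ♘ · · · · ·│3
2│♙ ♙ ♙ ♙ ♙ ♙ ♙ ♙│2
1│♖ · ♗ ♕ ♔ ♗ ♘ ♖│1
  ─────────────────
  a b c d e f g h

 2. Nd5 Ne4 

  a b c d e f g h
  ─────────────────
8│♜ ♞ ♝ ♛ ♚ ♝ · ♜│8
7│♟ ♟ ♟ ♟ ♟ ♟ ♟ ♟│7
6│· · · · · · · ·│6
5│· · · ♘ · · · ·│5
4│· · · · ♞ · · ·│4
3│· · · · · · · ·│3
2│♙ ♙ ♙ ♙ ♙ ♙ ♙ ♙│2
1│♖ · ♗ ♕ ♔ ♗ ♘ ♖│1
  ─────────────────
  a b c d e f g h

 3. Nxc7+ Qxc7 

  a b c d e f g h
  ─────────────────
8│♜ ♞ ♝ · ♚ ♝ · ♜│8
7│♟ ♟ ♛ ♟ ♟ ♟ ♟ ♟│7
6│· · · · · · · ·│6
5│· · · · · · · ·│5
4│· · · · ♞ · · ·│4
3│· · · · · · · ·│3
2│♙ ♙ ♙ ♙ ♙ ♙ ♙ ♙│2
1│♖ · ♗ ♕ ♔ ♗ ♘ ♖│1
  ─────────────────
  a b c d e f g h

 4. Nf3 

  a b c d e f g h
  ─────────────────
8│♜ ♞ ♝ · ♚ ♝ · ♜│8
7│♟ ♟ ♛ ♟ ♟ ♟ ♟ ♟│7
6│· · · · · · · ·│6
5│· · · · · · · ·│5
4│· · · · ♞ · · ·│4
3│· · · · · ♘ · ·│3
2│♙ ♙ ♙ ♙ ♙ ♙ ♙ ♙│2
1│♖ · ♗ ♕ ♔ ♗ · ♖│1
  ─────────────────
  a b c d e f g h


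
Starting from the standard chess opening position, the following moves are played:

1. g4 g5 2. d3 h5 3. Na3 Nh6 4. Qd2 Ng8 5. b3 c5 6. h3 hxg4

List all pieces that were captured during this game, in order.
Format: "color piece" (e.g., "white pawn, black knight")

Tracking captures:
  hxg4: captured white pawn

white pawn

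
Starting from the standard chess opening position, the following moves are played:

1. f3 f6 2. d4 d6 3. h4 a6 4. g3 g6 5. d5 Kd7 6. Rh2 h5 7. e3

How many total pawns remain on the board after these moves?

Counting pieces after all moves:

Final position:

  a b c d e f g h
  ─────────────────
8│♜ ♞ ♝ ♛ · ♝ ♞ ♜│8
7│· ♟ ♟ ♚ ♟ · · ·│7
6│♟ · · ♟ · ♟ ♟ ·│6
5│· · · ♙ · · · ♟│5
4│· · · · · · · ♙│4
3│· · · · ♙ ♙ ♙ ·│3
2│♙ ♙ ♙ · · · · ♖│2
1│♖ ♘ ♗ ♕ ♔ ♗ ♘ ·│1
  ─────────────────
  a b c d e f g h


16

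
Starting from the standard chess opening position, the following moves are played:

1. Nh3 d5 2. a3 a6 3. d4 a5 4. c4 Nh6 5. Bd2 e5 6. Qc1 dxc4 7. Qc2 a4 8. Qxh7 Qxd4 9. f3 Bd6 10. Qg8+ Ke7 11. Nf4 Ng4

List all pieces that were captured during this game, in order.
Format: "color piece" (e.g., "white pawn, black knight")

Tracking captures:
  dxc4: captured white pawn
  Qxh7: captured black pawn
  Qxd4: captured white pawn

white pawn, black pawn, white pawn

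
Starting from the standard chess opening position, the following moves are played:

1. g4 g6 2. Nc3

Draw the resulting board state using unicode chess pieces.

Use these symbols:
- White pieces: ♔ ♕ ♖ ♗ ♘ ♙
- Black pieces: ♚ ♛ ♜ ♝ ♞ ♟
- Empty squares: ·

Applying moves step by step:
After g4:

♜ ♞ ♝ ♛ ♚ ♝ ♞ ♜
♟ ♟ ♟ ♟ ♟ ♟ ♟ ♟
· · · · · · · ·
· · · · · · · ·
· · · · · · ♙ ·
· · · · · · · ·
♙ ♙ ♙ ♙ ♙ ♙ · ♙
♖ ♘ ♗ ♕ ♔ ♗ ♘ ♖


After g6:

♜ ♞ ♝ ♛ ♚ ♝ ♞ ♜
♟ ♟ ♟ ♟ ♟ ♟ · ♟
· · · · · · ♟ ·
· · · · · · · ·
· · · · · · ♙ ·
· · · · · · · ·
♙ ♙ ♙ ♙ ♙ ♙ · ♙
♖ ♘ ♗ ♕ ♔ ♗ ♘ ♖


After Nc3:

♜ ♞ ♝ ♛ ♚ ♝ ♞ ♜
♟ ♟ ♟ ♟ ♟ ♟ · ♟
· · · · · · ♟ ·
· · · · · · · ·
· · · · · · ♙ ·
· · ♘ · · · · ·
♙ ♙ ♙ ♙ ♙ ♙ · ♙
♖ · ♗ ♕ ♔ ♗ ♘ ♖



  a b c d e f g h
  ─────────────────
8│♜ ♞ ♝ ♛ ♚ ♝ ♞ ♜│8
7│♟ ♟ ♟ ♟ ♟ ♟ · ♟│7
6│· · · · · · ♟ ·│6
5│· · · · · · · ·│5
4│· · · · · · ♙ ·│4
3│· · ♘ · · · · ·│3
2│♙ ♙ ♙ ♙ ♙ ♙ · ♙│2
1│♖ · ♗ ♕ ♔ ♗ ♘ ♖│1
  ─────────────────
  a b c d e f g h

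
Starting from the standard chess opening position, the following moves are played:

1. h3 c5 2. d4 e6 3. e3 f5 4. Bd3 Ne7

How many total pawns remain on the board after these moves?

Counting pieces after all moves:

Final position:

  a b c d e f g h
  ─────────────────
8│♜ ♞ ♝ ♛ ♚ ♝ · ♜│8
7│♟ ♟ · ♟ ♞ · ♟ ♟│7
6│· · · · ♟ · · ·│6
5│· · ♟ · · ♟ · ·│5
4│· · · ♙ · · · ·│4
3│· · · ♗ ♙ · · ♙│3
2│♙ ♙ ♙ · · ♙ ♙ ·│2
1│♖ ♘ ♗ ♕ ♔ · ♘ ♖│1
  ─────────────────
  a b c d e f g h


16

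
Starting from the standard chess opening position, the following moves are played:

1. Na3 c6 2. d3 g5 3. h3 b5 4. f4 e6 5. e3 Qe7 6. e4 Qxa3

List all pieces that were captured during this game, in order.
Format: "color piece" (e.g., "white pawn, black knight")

Tracking captures:
  Qxa3: captured white knight

white knight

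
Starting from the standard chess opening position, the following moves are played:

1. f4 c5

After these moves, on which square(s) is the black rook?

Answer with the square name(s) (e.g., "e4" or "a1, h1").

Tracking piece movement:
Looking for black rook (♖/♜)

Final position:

  a b c d e f g h
  ─────────────────
8│♜ ♞ ♝ ♛ ♚ ♝ ♞ ♜│8
7│♟ ♟ · ♟ ♟ ♟ ♟ ♟│7
6│· · · · · · · ·│6
5│· · ♟ · · · · ·│5
4│· · · · · ♙ · ·│4
3│· · · · · · · ·│3
2│♙ ♙ ♙ ♙ ♙ · ♙ ♙│2
1│♖ ♘ ♗ ♕ ♔ ♗ ♘ ♖│1
  ─────────────────
  a b c d e f g h


a8, h8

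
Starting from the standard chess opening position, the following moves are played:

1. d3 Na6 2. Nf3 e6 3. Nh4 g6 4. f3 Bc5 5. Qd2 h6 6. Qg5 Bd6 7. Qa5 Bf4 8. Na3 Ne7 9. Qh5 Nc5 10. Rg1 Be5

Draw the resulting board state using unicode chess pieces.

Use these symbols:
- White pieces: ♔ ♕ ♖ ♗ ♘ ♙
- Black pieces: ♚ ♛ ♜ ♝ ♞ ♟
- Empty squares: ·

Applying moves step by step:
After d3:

♜ ♞ ♝ ♛ ♚ ♝ ♞ ♜
♟ ♟ ♟ ♟ ♟ ♟ ♟ ♟
· · · · · · · ·
· · · · · · · ·
· · · · · · · ·
· · · ♙ · · · ·
♙ ♙ ♙ · ♙ ♙ ♙ ♙
♖ ♘ ♗ ♕ ♔ ♗ ♘ ♖


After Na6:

♜ · ♝ ♛ ♚ ♝ ♞ ♜
♟ ♟ ♟ ♟ ♟ ♟ ♟ ♟
♞ · · · · · · ·
· · · · · · · ·
· · · · · · · ·
· · · ♙ · · · ·
♙ ♙ ♙ · ♙ ♙ ♙ ♙
♖ ♘ ♗ ♕ ♔ ♗ ♘ ♖


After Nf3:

♜ · ♝ ♛ ♚ ♝ ♞ ♜
♟ ♟ ♟ ♟ ♟ ♟ ♟ ♟
♞ · · · · · · ·
· · · · · · · ·
· · · · · · · ·
· · · ♙ · ♘ · ·
♙ ♙ ♙ · ♙ ♙ ♙ ♙
♖ ♘ ♗ ♕ ♔ ♗ · ♖


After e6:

♜ · ♝ ♛ ♚ ♝ ♞ ♜
♟ ♟ ♟ ♟ · ♟ ♟ ♟
♞ · · · ♟ · · ·
· · · · · · · ·
· · · · · · · ·
· · · ♙ · ♘ · ·
♙ ♙ ♙ · ♙ ♙ ♙ ♙
♖ ♘ ♗ ♕ ♔ ♗ · ♖


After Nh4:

♜ · ♝ ♛ ♚ ♝ ♞ ♜
♟ ♟ ♟ ♟ · ♟ ♟ ♟
♞ · · · ♟ · · ·
· · · · · · · ·
· · · · · · · ♘
· · · ♙ · · · ·
♙ ♙ ♙ · ♙ ♙ ♙ ♙
♖ ♘ ♗ ♕ ♔ ♗ · ♖


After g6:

♜ · ♝ ♛ ♚ ♝ ♞ ♜
♟ ♟ ♟ ♟ · ♟ · ♟
♞ · · · ♟ · ♟ ·
· · · · · · · ·
· · · · · · · ♘
· · · ♙ · · · ·
♙ ♙ ♙ · ♙ ♙ ♙ ♙
♖ ♘ ♗ ♕ ♔ ♗ · ♖


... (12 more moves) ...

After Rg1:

♜ · ♝ ♛ ♚ · · ♜
♟ ♟ ♟ ♟ ♞ ♟ · ·
· · · · ♟ · ♟ ♟
· · ♞ · · · · ♕
· · · · · ♝ · ♘
♘ · · ♙ · ♙ · ·
♙ ♙ ♙ · ♙ · ♙ ♙
♖ · ♗ · ♔ ♗ ♖ ·


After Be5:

♜ · ♝ ♛ ♚ · · ♜
♟ ♟ ♟ ♟ ♞ ♟ · ·
· · · · ♟ · ♟ ♟
· · ♞ · ♝ · · ♕
· · · · · · · ♘
♘ · · ♙ · ♙ · ·
♙ ♙ ♙ · ♙ · ♙ ♙
♖ · ♗ · ♔ ♗ ♖ ·



  a b c d e f g h
  ─────────────────
8│♜ · ♝ ♛ ♚ · · ♜│8
7│♟ ♟ ♟ ♟ ♞ ♟ · ·│7
6│· · · · ♟ · ♟ ♟│6
5│· · ♞ · ♝ · · ♕│5
4│· · · · · · · ♘│4
3│♘ · · ♙ · ♙ · ·│3
2│♙ ♙ ♙ · ♙ · ♙ ♙│2
1│♖ · ♗ · ♔ ♗ ♖ ·│1
  ─────────────────
  a b c d e f g h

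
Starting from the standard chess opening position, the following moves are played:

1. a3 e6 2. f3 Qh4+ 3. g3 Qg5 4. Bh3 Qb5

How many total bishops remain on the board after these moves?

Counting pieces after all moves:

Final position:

  a b c d e f g h
  ─────────────────
8│♜ ♞ ♝ · ♚ ♝ ♞ ♜│8
7│♟ ♟ ♟ ♟ · ♟ ♟ ♟│7
6│· · · · ♟ · · ·│6
5│· ♛ · · · · · ·│5
4│· · · · · · · ·│4
3│♙ · · · · ♙ ♙ ♗│3
2│· ♙ ♙ ♙ ♙ · · ♙│2
1│♖ ♘ ♗ ♕ ♔ · ♘ ♖│1
  ─────────────────
  a b c d e f g h


4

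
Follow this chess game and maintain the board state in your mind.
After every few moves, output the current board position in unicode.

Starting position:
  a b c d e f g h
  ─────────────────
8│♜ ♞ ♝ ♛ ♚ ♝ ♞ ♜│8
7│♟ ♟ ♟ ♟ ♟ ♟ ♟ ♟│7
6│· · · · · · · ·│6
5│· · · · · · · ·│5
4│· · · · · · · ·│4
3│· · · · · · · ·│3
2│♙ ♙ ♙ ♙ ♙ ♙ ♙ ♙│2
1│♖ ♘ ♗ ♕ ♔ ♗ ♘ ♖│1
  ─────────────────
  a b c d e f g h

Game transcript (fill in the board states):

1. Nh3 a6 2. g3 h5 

  a b c d e f g h
  ─────────────────
8│♜ ♞ ♝ ♛ ♚ ♝ ♞ ♜│8
7│· ♟ ♟ ♟ ♟ ♟ ♟ ·│7
6│♟ · · · · · · ·│6
5│· · · · · · · ♟│5
4│· · · · · · · ·│4
3│· · · · · · ♙ ♘│3
2│♙ ♙ ♙ ♙ ♙ ♙ · ♙│2
1│♖ ♘ ♗ ♕ ♔ ♗ · ♖│1
  ─────────────────
  a b c d e f g h

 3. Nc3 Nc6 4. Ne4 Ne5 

  a b c d e f g h
  ─────────────────
8│♜ · ♝ ♛ ♚ ♝ ♞ ♜│8
7│· ♟ ♟ ♟ ♟ ♟ ♟ ·│7
6│♟ · · · · · · ·│6
5│· · · · ♞ · · ♟│5
4│· · · · ♘ · · ·│4
3│· · · · · · ♙ ♘│3
2│♙ ♙ ♙ ♙ ♙ ♙ · ♙│2
1│♖ · ♗ ♕ ♔ ♗ · ♖│1
  ─────────────────
  a b c d e f g h

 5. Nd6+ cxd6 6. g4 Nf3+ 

  a b c d e f g h
  ─────────────────
8│♜ · ♝ ♛ ♚ ♝ ♞ ♜│8
7│· ♟ · ♟ ♟ ♟ ♟ ·│7
6│♟ · · ♟ · · · ·│6
5│· · · · · · · ♟│5
4│· · · · · · ♙ ·│4
3│· · · · · ♞ · ♘│3
2│♙ ♙ ♙ ♙ ♙ ♙ · ♙│2
1│♖ · ♗ ♕ ♔ ♗ · ♖│1
  ─────────────────
  a b c d e f g h

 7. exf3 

  a b c d e f g h
  ─────────────────
8│♜ · ♝ ♛ ♚ ♝ ♞ ♜│8
7│· ♟ · ♟ ♟ ♟ ♟ ·│7
6│♟ · · ♟ · · · ·│6
5│· · · · · · · ♟│5
4│· · · · · · ♙ ·│4
3│· · · · · ♙ · ♘│3
2│♙ ♙ ♙ ♙ · ♙ · ♙│2
1│♖ · ♗ ♕ ♔ ♗ · ♖│1
  ─────────────────
  a b c d e f g h


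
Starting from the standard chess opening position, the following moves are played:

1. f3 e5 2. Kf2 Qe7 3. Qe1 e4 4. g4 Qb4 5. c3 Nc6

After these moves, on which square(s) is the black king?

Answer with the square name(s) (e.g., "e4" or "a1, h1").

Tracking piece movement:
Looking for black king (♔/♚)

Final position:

  a b c d e f g h
  ─────────────────
8│♜ · ♝ · ♚ ♝ ♞ ♜│8
7│♟ ♟ ♟ ♟ · ♟ ♟ ♟│7
6│· · ♞ · · · · ·│6
5│· · · · · · · ·│5
4│· ♛ · · ♟ · ♙ ·│4
3│· · ♙ · · ♙ · ·│3
2│♙ ♙ · ♙ ♙ ♔ · ♙│2
1│♖ ♘ ♗ · ♕ ♗ ♘ ♖│1
  ─────────────────
  a b c d e f g h


e8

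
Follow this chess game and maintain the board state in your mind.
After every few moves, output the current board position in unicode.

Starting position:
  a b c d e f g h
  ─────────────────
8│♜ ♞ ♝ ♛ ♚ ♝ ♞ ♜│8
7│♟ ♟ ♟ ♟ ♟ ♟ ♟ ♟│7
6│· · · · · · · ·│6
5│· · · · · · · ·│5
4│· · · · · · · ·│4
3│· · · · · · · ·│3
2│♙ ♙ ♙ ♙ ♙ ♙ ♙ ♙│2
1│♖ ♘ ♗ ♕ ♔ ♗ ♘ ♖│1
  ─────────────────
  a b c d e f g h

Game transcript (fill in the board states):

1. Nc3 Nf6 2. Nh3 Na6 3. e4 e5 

  a b c d e f g h
  ─────────────────
8│♜ · ♝ ♛ ♚ ♝ · ♜│8
7│♟ ♟ ♟ ♟ · ♟ ♟ ♟│7
6│♞ · · · · ♞ · ·│6
5│· · · · ♟ · · ·│5
4│· · · · ♙ · · ·│4
3│· · ♘ · · · · ♘│3
2│♙ ♙ ♙ ♙ · ♙ ♙ ♙│2
1│♖ · ♗ ♕ ♔ ♗ · ♖│1
  ─────────────────
  a b c d e f g h

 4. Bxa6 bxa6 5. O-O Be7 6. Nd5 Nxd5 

  a b c d e f g h
  ─────────────────
8│♜ · ♝ ♛ ♚ · · ♜│8
7│♟ · ♟ ♟ ♝ ♟ ♟ ♟│7
6│♟ · · · · · · ·│6
5│· · · ♞ ♟ · · ·│5
4│· · · · ♙ · · ·│4
3│· · · · · · · ♘│3
2│♙ ♙ ♙ ♙ · ♙ ♙ ♙│2
1│♖ · ♗ ♕ · ♖ ♔ ·│1
  ─────────────────
  a b c d e f g h

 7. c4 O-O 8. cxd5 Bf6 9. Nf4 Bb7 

  a b c d e f g h
  ─────────────────
8│♜ · · ♛ · ♜ ♚ ·│8
7│♟ ♝ ♟ ♟ · ♟ ♟ ♟│7
6│♟ · · · · ♝ · ·│6
5│· · · ♙ ♟ · · ·│5
4│· · · · ♙ ♘ · ·│4
3│· · · · · · · ·│3
2│♙ ♙ · ♙ · ♙ ♙ ♙│2
1│♖ · ♗ ♕ · ♖ ♔ ·│1
  ─────────────────
  a b c d e f g h

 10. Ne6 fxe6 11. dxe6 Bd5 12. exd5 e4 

  a b c d e f g h
  ─────────────────
8│♜ · · ♛ · ♜ ♚ ·│8
7│♟ · ♟ ♟ · · ♟ ♟│7
6│♟ · · · ♙ ♝ · ·│6
5│· · · ♙ · · · ·│5
4│· · · · ♟ · · ·│4
3│· · · · · · · ·│3
2│♙ ♙ · ♙ · ♙ ♙ ♙│2
1│♖ · ♗ ♕ · ♖ ♔ ·│1
  ─────────────────
  a b c d e f g h

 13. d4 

  a b c d e f g h
  ─────────────────
8│♜ · · ♛ · ♜ ♚ ·│8
7│♟ · ♟ ♟ · · ♟ ♟│7
6│♟ · · · ♙ ♝ · ·│6
5│· · · ♙ · · · ·│5
4│· · · ♙ ♟ · · ·│4
3│· · · · · · · ·│3
2│♙ ♙ · · · ♙ ♙ ♙│2
1│♖ · ♗ ♕ · ♖ ♔ ·│1
  ─────────────────
  a b c d e f g h


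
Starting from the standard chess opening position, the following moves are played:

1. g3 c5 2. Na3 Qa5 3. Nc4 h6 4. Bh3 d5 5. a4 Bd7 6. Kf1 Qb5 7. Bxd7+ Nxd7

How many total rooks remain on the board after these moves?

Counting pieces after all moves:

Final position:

  a b c d e f g h
  ─────────────────
8│♜ · · · ♚ ♝ ♞ ♜│8
7│♟ ♟ · ♞ ♟ ♟ ♟ ·│7
6│· · · · · · · ♟│6
5│· ♛ ♟ ♟ · · · ·│5
4│♙ · ♘ · · · · ·│4
3│· · · · · · ♙ ·│3
2│· ♙ ♙ ♙ ♙ ♙ · ♙│2
1│♖ · ♗ ♕ · ♔ ♘ ♖│1
  ─────────────────
  a b c d e f g h


4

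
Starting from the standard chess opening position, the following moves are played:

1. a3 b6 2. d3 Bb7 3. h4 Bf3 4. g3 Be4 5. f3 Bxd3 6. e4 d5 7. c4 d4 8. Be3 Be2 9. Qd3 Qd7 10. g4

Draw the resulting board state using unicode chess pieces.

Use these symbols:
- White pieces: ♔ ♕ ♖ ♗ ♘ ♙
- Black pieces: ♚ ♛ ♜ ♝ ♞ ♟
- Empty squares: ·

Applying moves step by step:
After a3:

♜ ♞ ♝ ♛ ♚ ♝ ♞ ♜
♟ ♟ ♟ ♟ ♟ ♟ ♟ ♟
· · · · · · · ·
· · · · · · · ·
· · · · · · · ·
♙ · · · · · · ·
· ♙ ♙ ♙ ♙ ♙ ♙ ♙
♖ ♘ ♗ ♕ ♔ ♗ ♘ ♖


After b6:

♜ ♞ ♝ ♛ ♚ ♝ ♞ ♜
♟ · ♟ ♟ ♟ ♟ ♟ ♟
· ♟ · · · · · ·
· · · · · · · ·
· · · · · · · ·
♙ · · · · · · ·
· ♙ ♙ ♙ ♙ ♙ ♙ ♙
♖ ♘ ♗ ♕ ♔ ♗ ♘ ♖


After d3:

♜ ♞ ♝ ♛ ♚ ♝ ♞ ♜
♟ · ♟ ♟ ♟ ♟ ♟ ♟
· ♟ · · · · · ·
· · · · · · · ·
· · · · · · · ·
♙ · · ♙ · · · ·
· ♙ ♙ · ♙ ♙ ♙ ♙
♖ ♘ ♗ ♕ ♔ ♗ ♘ ♖


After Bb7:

♜ ♞ · ♛ ♚ ♝ ♞ ♜
♟ ♝ ♟ ♟ ♟ ♟ ♟ ♟
· ♟ · · · · · ·
· · · · · · · ·
· · · · · · · ·
♙ · · ♙ · · · ·
· ♙ ♙ · ♙ ♙ ♙ ♙
♖ ♘ ♗ ♕ ♔ ♗ ♘ ♖


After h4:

♜ ♞ · ♛ ♚ ♝ ♞ ♜
♟ ♝ ♟ ♟ ♟ ♟ ♟ ♟
· ♟ · · · · · ·
· · · · · · · ·
· · · · · · · ♙
♙ · · ♙ · · · ·
· ♙ ♙ · ♙ ♙ ♙ ·
♖ ♘ ♗ ♕ ♔ ♗ ♘ ♖


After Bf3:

♜ ♞ · ♛ ♚ ♝ ♞ ♜
♟ · ♟ ♟ ♟ ♟ ♟ ♟
· ♟ · · · · · ·
· · · · · · · ·
· · · · · · · ♙
♙ · · ♙ · ♝ · ·
· ♙ ♙ · ♙ ♙ ♙ ·
♖ ♘ ♗ ♕ ♔ ♗ ♘ ♖


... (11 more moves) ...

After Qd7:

♜ ♞ · · ♚ ♝ ♞ ♜
♟ · ♟ ♛ ♟ ♟ ♟ ♟
· ♟ · · · · · ·
· · · · · · · ·
· · ♙ ♟ ♙ · · ♙
♙ · · ♕ ♗ ♙ ♙ ·
· ♙ · · ♝ · · ·
♖ ♘ · · ♔ ♗ ♘ ♖


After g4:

♜ ♞ · · ♚ ♝ ♞ ♜
♟ · ♟ ♛ ♟ ♟ ♟ ♟
· ♟ · · · · · ·
· · · · · · · ·
· · ♙ ♟ ♙ · ♙ ♙
♙ · · ♕ ♗ ♙ · ·
· ♙ · · ♝ · · ·
♖ ♘ · · ♔ ♗ ♘ ♖



  a b c d e f g h
  ─────────────────
8│♜ ♞ · · ♚ ♝ ♞ ♜│8
7│♟ · ♟ ♛ ♟ ♟ ♟ ♟│7
6│· ♟ · · · · · ·│6
5│· · · · · · · ·│5
4│· · ♙ ♟ ♙ · ♙ ♙│4
3│♙ · · ♕ ♗ ♙ · ·│3
2│· ♙ · · ♝ · · ·│2
1│♖ ♘ · · ♔ ♗ ♘ ♖│1
  ─────────────────
  a b c d e f g h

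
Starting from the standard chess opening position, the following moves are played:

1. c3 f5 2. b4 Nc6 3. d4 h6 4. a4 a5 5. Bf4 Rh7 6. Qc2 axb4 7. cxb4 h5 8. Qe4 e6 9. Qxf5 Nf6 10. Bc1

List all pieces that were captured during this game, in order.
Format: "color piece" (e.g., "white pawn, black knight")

Tracking captures:
  axb4: captured white pawn
  cxb4: captured black pawn
  Qxf5: captured black pawn

white pawn, black pawn, black pawn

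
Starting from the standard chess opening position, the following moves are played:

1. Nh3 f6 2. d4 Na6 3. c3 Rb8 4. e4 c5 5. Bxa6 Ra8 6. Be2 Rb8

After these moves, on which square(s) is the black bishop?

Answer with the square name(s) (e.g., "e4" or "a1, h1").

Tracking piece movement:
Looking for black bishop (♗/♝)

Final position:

  a b c d e f g h
  ─────────────────
8│· ♜ ♝ ♛ ♚ ♝ ♞ ♜│8
7│♟ ♟ · ♟ ♟ · ♟ ♟│7
6│· · · · · ♟ · ·│6
5│· · ♟ · · · · ·│5
4│· · · ♙ ♙ · · ·│4
3│· · ♙ · · · · ♘│3
2│♙ ♙ · · ♗ ♙ ♙ ♙│2
1│♖ ♘ ♗ ♕ ♔ · · ♖│1
  ─────────────────
  a b c d e f g h


c8, f8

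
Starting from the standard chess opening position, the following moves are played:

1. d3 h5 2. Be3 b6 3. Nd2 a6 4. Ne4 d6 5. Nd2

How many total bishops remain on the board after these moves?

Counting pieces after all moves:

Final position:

  a b c d e f g h
  ─────────────────
8│♜ ♞ ♝ ♛ ♚ ♝ ♞ ♜│8
7│· · ♟ · ♟ ♟ ♟ ·│7
6│♟ ♟ · ♟ · · · ·│6
5│· · · · · · · ♟│5
4│· · · · · · · ·│4
3│· · · ♙ ♗ · · ·│3
2│♙ ♙ ♙ ♘ ♙ ♙ ♙ ♙│2
1│♖ · · ♕ ♔ ♗ ♘ ♖│1
  ─────────────────
  a b c d e f g h


4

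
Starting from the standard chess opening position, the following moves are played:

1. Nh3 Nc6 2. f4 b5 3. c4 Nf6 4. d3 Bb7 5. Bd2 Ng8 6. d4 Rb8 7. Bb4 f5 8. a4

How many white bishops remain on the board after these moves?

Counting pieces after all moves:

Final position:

  a b c d e f g h
  ─────────────────
8│· ♜ · ♛ ♚ ♝ ♞ ♜│8
7│♟ ♝ ♟ ♟ ♟ · ♟ ♟│7
6│· · ♞ · · · · ·│6
5│· ♟ · · · ♟ · ·│5
4│♙ ♗ ♙ ♙ · ♙ · ·│4
3│· · · · · · · ♘│3
2│· ♙ · · ♙ · ♙ ♙│2
1│♖ ♘ · ♕ ♔ ♗ · ♖│1
  ─────────────────
  a b c d e f g h


2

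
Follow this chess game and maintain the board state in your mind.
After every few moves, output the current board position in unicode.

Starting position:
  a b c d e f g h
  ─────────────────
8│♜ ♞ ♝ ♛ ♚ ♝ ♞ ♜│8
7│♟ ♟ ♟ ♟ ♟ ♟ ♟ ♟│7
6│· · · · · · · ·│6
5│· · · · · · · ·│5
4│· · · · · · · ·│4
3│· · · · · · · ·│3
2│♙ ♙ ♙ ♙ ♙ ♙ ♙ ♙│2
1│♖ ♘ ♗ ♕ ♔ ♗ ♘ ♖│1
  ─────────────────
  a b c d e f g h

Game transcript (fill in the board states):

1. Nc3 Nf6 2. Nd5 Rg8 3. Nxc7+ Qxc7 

  a b c d e f g h
  ─────────────────
8│♜ ♞ ♝ · ♚ ♝ ♜ ·│8
7│♟ ♟ ♛ ♟ ♟ ♟ ♟ ♟│7
6│· · · · · ♞ · ·│6
5│· · · · · · · ·│5
4│· · · · · · · ·│4
3│· · · · · · · ·│3
2│♙ ♙ ♙ ♙ ♙ ♙ ♙ ♙│2
1│♖ · ♗ ♕ ♔ ♗ ♘ ♖│1
  ─────────────────
  a b c d e f g h

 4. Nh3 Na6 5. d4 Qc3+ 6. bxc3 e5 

  a b c d e f g h
  ─────────────────
8│♜ · ♝ · ♚ ♝ ♜ ·│8
7│♟ ♟ · ♟ · ♟ ♟ ♟│7
6│♞ · · · · ♞ · ·│6
5│· · · · ♟ · · ·│5
4│· · · ♙ · · · ·│4
3│· · ♙ · · · · ♘│3
2│♙ · ♙ · ♙ ♙ ♙ ♙│2
1│♖ · ♗ ♕ ♔ ♗ · ♖│1
  ─────────────────
  a b c d e f g h

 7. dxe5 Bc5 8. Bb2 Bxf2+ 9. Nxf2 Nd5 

  a b c d e f g h
  ─────────────────
8│♜ · ♝ · ♚ · ♜ ·│8
7│♟ ♟ · ♟ · ♟ ♟ ♟│7
6│♞ · · · · · · ·│6
5│· · · ♞ ♙ · · ·│5
4│· · · · · · · ·│4
3│· · ♙ · · · · ·│3
2│♙ ♗ ♙ · ♙ ♘ ♙ ♙│2
1│♖ · · ♕ ♔ ♗ · ♖│1
  ─────────────────
  a b c d e f g h

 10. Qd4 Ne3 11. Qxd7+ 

  a b c d e f g h
  ─────────────────
8│♜ · ♝ · ♚ · ♜ ·│8
7│♟ ♟ · ♕ · ♟ ♟ ♟│7
6│♞ · · · · · · ·│6
5│· · · · ♙ · · ·│5
4│· · · · · · · ·│4
3│· · ♙ · ♞ · · ·│3
2│♙ ♗ ♙ · ♙ ♘ ♙ ♙│2
1│♖ · · · ♔ ♗ · ♖│1
  ─────────────────
  a b c d e f g h
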